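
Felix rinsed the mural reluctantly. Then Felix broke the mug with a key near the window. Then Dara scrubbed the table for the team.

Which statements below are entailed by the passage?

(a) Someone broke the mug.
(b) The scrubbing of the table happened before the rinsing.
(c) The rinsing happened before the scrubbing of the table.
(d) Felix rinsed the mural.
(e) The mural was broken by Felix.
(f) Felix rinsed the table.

(a), (c), (d)

(a) Entailed — dropping 'near the window', 'with a key' and generalizing the agent leaves a sub-description the original still satisfies.
(b) Not entailed — the narrative places the rinsing before the scrubbing, not after.
(c) Entailed — the narrative places the rinsing before the scrubbing.
(d) Entailed — dropping 'reluctantly' leaves a sub-description the original still satisfies.
(e) Not entailed — Felix broke the mug, not the mural; the mural belongs to the rinsing event.
(f) Not entailed — Felix rinsed the mural, not the table; the table belongs to the scrubbing event.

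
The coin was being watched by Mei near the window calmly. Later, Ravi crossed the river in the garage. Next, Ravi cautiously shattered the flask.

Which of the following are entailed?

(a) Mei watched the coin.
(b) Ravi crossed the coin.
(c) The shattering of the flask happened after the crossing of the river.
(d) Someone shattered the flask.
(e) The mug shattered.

(a), (c), (d)

(a) Entailed — 'watch' is an activity; 'was watching' entails that some watching happened, so 'watched' holds.
(b) Not entailed — Ravi crossed the river, not the coin; the coin belongs to the watching event.
(c) Entailed — the narrative places the crossing before the shattering.
(d) Entailed — every conjunct here is already in the original shattering event.
(e) Not entailed — the flask is what shattered, not the mug.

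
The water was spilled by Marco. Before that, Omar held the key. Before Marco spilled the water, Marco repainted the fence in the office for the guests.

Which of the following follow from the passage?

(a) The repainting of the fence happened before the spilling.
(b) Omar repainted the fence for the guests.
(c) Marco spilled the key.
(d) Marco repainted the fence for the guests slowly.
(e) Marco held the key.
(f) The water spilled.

(a), (f)

(a) Entailed — the narrative places the repainting before the spilling.
(b) Not entailed — the passage has Marco repainting the fence, not Omar.
(c) Not entailed — Marco spilled the water, not the key; the key belongs to the holding event.
(d) Not entailed — 'slowly' adds information not in the original event.
(e) Not entailed — the passage has Omar holding the key, not Marco.
(f) Entailed — 'Marco spilled the water' is causative; it entails the inchoative 'the water spilled'.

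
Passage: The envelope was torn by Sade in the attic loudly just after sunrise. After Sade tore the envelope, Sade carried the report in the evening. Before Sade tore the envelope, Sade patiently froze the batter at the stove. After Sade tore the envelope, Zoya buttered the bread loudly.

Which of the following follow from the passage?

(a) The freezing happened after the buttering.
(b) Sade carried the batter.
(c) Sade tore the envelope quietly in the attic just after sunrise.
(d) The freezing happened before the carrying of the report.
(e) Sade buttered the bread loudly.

(a) Not entailed — the narrative places the freezing before the buttering, not after.
(b) Not entailed — Sade carried the report, not the batter; the batter belongs to the freezing event.
(c) Not entailed — 'quietly' adds a manner not in (and inconsistent with) the original.
(d) Entailed — the narrative places the freezing before the carrying.
(e) Not entailed — the passage has Zoya buttering the bread, not Sade.

(d)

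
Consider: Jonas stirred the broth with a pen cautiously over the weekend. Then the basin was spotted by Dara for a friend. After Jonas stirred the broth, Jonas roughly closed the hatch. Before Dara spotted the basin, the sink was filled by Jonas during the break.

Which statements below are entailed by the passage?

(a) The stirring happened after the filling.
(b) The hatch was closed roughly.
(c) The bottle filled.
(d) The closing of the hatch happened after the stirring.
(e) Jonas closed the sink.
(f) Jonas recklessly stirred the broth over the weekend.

(a) Not entailed — the narrative doesn't order the filling relative to the stirring.
(b) Entailed — the original entails any weakening of itself; this just generalizes the agent.
(c) Not entailed — the sink is what filled, not the bottle.
(d) Entailed — the narrative places the stirring before the closing.
(e) Not entailed — Jonas closed the hatch, not the sink; the sink belongs to the filling event.
(f) Not entailed — 'recklessly' adds a manner not in (and inconsistent with) the original.

(b), (d)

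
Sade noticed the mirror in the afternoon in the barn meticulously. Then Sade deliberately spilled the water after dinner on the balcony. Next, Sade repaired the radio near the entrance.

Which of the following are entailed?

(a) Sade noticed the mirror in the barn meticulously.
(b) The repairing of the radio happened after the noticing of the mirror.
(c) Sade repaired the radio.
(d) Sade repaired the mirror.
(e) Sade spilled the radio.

(a), (b), (c)

(a) Entailed — this follows by dropping conjuncts from the noticing event's description.
(b) Entailed — the narrative places the noticing before the repairing.
(c) Entailed — the original entails any weakening of itself; this just drops 'near the entrance'.
(d) Not entailed — Sade repaired the radio, not the mirror; the mirror belongs to the noticing event.
(e) Not entailed — Sade spilled the water, not the radio; the radio belongs to the repairing event.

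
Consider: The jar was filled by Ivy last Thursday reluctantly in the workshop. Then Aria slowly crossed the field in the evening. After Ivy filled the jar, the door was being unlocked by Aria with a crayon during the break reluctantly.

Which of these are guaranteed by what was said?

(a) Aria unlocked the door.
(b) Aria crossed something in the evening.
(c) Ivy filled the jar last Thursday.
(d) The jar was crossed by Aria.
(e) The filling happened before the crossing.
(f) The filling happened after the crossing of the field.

(a) Not entailed — 'was unlocking' is progressive on an accomplishment; it does not entail the completed 'unlocked'.
(b) Entailed — every conjunct here is already in the original crossing event.
(c) Entailed — dropping 'reluctantly', 'in the workshop' leaves a sub-description the original still satisfies.
(d) Not entailed — Aria crossed the field, not the jar; the jar belongs to the filling event.
(e) Entailed — the narrative places the filling before the crossing.
(f) Not entailed — the narrative places the filling before the crossing, not after.

(b), (c), (e)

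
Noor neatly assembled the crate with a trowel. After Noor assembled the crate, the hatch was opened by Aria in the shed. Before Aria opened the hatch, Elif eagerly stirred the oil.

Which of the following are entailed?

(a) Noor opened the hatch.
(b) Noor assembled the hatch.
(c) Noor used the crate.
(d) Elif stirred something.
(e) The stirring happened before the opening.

(a) Not entailed — the passage has Aria opening the hatch, not Noor.
(b) Not entailed — Noor assembled the crate, not the hatch; the hatch belongs to the opening event.
(c) Not entailed — the crate is the patient, not an instrument — Noor used a trowel.
(d) Entailed — dropping 'eagerly' and generalizing the patient leaves a sub-description the original still satisfies.
(e) Entailed — the narrative places the stirring before the opening.

(d), (e)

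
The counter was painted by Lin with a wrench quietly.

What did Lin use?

'with a wrench' marks the instrument of the painting event.

a wrench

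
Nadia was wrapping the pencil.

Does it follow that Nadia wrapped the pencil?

no

'was wrapping' is progressive; for an accomplishment like 'wrap the pencil', it doesn't entail completion.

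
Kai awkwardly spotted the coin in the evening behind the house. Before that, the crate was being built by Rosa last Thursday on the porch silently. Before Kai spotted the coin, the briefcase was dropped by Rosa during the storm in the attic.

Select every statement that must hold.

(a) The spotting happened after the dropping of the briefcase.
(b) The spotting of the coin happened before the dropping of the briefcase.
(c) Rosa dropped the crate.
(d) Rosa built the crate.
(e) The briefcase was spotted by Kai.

(a) Entailed — the narrative places the dropping before the spotting.
(b) Not entailed — the narrative places the dropping before the spotting, not after.
(c) Not entailed — Rosa dropped the briefcase, not the crate; the crate belongs to the building event.
(d) Not entailed — 'was building' is progressive on an accomplishment; it does not entail the completed 'built'.
(e) Not entailed — Kai spotted the coin, not the briefcase; the briefcase belongs to the dropping event.

(a)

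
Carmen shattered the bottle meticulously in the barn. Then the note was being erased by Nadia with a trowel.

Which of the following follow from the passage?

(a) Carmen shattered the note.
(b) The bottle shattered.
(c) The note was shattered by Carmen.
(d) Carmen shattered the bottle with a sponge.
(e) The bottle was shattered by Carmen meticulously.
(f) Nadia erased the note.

(a) Not entailed — Carmen shattered the bottle, not the note; the note belongs to the erasing event.
(b) Entailed — 'Carmen shattered the bottle' is causative; it entails the inchoative 'the bottle shattered'.
(c) Not entailed — Carmen shattered the bottle, not the note; the note belongs to the erasing event.
(d) Not entailed — 'with a sponge' adds information not in the original event.
(e) Entailed — the original entails any weakening of itself; this just drops 'in the barn'.
(f) Not entailed — 'was erasing' is progressive on an accomplishment; it does not entail the completed 'erased'.

(b), (e)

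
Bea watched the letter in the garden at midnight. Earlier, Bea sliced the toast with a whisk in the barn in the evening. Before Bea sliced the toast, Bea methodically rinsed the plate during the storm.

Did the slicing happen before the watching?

yes

The narrative orders the slicing before the watching.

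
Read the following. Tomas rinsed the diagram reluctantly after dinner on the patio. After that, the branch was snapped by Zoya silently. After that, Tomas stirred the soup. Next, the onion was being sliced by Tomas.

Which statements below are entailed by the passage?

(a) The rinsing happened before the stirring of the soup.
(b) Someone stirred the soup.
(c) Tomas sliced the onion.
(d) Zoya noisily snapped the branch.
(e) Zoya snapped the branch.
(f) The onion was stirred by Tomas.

(a) Entailed — the narrative places the rinsing before the stirring.
(b) Entailed — generalizing the agent leaves a sub-description the original still satisfies.
(c) Not entailed — 'was slicing' is progressive on an accomplishment; it does not entail the completed 'sliced'.
(d) Not entailed — 'noisily' adds a manner not in (and inconsistent with) the original.
(e) Entailed — the original entails any weakening of itself; this just drops 'silently'.
(f) Not entailed — Tomas stirred the soup, not the onion; the onion belongs to the slicing event.

(a), (b), (e)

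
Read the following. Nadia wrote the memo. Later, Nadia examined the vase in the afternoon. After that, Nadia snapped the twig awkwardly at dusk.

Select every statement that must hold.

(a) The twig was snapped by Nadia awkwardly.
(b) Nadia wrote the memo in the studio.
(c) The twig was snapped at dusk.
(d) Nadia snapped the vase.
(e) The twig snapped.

(a) Entailed — the original entails any weakening of itself; this just drops 'at dusk'.
(b) Not entailed — 'in the studio' adds information not in the original event.
(c) Entailed — this follows by dropping conjuncts from the snapping event's description.
(d) Not entailed — Nadia snapped the twig, not the vase; the vase belongs to the examining event.
(e) Entailed — 'Nadia snapped the twig' is causative; it entails the inchoative 'the twig snapped'.

(a), (c), (e)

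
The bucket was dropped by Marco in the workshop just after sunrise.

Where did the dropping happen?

in the workshop

'in the workshop' marks the location of the dropping event.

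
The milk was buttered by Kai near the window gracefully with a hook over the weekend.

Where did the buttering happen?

'near the window' marks the location of the buttering event.

near the window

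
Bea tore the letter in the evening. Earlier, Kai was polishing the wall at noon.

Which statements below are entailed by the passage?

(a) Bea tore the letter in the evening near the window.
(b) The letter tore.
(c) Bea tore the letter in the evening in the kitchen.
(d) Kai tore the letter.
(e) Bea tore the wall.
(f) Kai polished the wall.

(b), (f)

(a) Not entailed — 'near the window' adds information not in the original event.
(b) Entailed — 'Bea tore the letter' is causative; it entails the inchoative 'the letter tore'.
(c) Not entailed — 'in the kitchen' adds information not in the original event.
(d) Not entailed — the passage has Bea tearing the letter, not Kai.
(e) Not entailed — Bea tore the letter, not the wall; the wall belongs to the polishing event.
(f) Entailed — 'polish' is an activity; 'was polishing' entails that some polishing happened, so 'polished' holds.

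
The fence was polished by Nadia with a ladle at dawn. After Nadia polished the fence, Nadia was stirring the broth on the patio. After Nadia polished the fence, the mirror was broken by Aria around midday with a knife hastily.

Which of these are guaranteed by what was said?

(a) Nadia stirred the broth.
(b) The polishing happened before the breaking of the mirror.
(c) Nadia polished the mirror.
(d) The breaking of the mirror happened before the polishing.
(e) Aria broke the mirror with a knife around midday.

(a) Entailed — 'stir' is an activity; 'was stirring' entails that some stirring happened, so 'stirred' holds.
(b) Entailed — the narrative places the polishing before the breaking.
(c) Not entailed — Nadia polished the fence, not the mirror; the mirror belongs to the breaking event.
(d) Not entailed — the narrative places the polishing before the breaking, not after.
(e) Entailed — this follows by dropping conjuncts from the breaking event's description.

(a), (b), (e)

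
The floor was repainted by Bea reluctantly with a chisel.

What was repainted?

'the floor' marks the patient of the repainting event.

the floor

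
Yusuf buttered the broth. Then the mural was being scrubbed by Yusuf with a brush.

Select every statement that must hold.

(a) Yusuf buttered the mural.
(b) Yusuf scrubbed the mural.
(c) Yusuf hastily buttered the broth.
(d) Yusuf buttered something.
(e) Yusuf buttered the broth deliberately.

(a) Not entailed — Yusuf buttered the broth, not the mural; the mural belongs to the scrubbing event.
(b) Entailed — 'scrub' is an activity; 'was scrubbing' entails that some scrubbing happened, so 'scrubbed' holds.
(c) Not entailed — 'hastily' adds information not in the original event.
(d) Entailed — generalizing the patient leaves a sub-description the original still satisfies.
(e) Not entailed — 'deliberately' adds information not in the original event.

(b), (d)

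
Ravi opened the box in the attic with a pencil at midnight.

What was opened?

the box

'the box' marks the patient of the opening event.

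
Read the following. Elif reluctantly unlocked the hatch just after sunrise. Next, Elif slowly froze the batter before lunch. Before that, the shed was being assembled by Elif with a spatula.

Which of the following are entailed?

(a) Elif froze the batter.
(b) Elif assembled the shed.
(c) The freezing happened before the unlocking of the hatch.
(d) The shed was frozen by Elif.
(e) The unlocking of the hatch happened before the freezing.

(a) Entailed — dropping 'before lunch', 'slowly' leaves a sub-description the original still satisfies.
(b) Not entailed — 'was assembling' is progressive on an accomplishment; it does not entail the completed 'assembled'.
(c) Not entailed — the narrative places the unlocking before the freezing, not after.
(d) Not entailed — Elif froze the batter, not the shed; the shed belongs to the assembling event.
(e) Entailed — the narrative places the unlocking before the freezing.

(a), (e)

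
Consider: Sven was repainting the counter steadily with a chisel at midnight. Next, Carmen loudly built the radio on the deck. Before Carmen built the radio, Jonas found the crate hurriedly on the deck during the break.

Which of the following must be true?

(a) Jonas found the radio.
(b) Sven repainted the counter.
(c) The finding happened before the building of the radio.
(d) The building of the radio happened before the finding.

(c)

(a) Not entailed — Jonas found the crate, not the radio; the radio belongs to the building event.
(b) Not entailed — 'was repainting' is progressive on an accomplishment; it does not entail the completed 'repainted'.
(c) Entailed — the narrative places the finding before the building.
(d) Not entailed — the narrative places the finding before the building, not after.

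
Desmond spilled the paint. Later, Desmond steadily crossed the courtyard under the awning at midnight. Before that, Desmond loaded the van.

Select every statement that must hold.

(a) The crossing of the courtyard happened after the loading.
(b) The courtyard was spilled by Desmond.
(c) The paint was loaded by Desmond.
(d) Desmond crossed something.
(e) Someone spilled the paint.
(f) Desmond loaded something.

(a) Entailed — the narrative places the loading before the crossing.
(b) Not entailed — Desmond spilled the paint, not the courtyard; the courtyard belongs to the crossing event.
(c) Not entailed — Desmond loaded the van, not the paint; the paint belongs to the spilling event.
(d) Entailed — this follows by dropping conjuncts from the crossing event's description.
(e) Entailed — generalizing the agent leaves a sub-description the original still satisfies.
(f) Entailed — every conjunct here is already in the original loading event.

(a), (d), (e), (f)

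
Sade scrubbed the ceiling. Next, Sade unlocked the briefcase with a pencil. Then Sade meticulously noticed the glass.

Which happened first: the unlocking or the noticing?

The connectives place the unlocking before the noticing.

the unlocking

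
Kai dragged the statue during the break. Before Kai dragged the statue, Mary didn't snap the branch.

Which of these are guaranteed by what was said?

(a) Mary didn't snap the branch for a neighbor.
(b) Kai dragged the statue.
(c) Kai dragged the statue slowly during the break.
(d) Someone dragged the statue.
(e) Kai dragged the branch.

(a), (b), (d)

(a) Entailed — under negation, adding a further restriction is entailed: if no such snapping event occurred, none occurred for a neighbor either.
(b) Entailed — the original entails any weakening of itself; this just drops 'during the break'.
(c) Not entailed — 'slowly' adds information not in the original event.
(d) Entailed — this follows by dropping conjuncts from the dragging event's description.
(e) Not entailed — Kai dragged the statue, not the branch; the branch belongs to the snapping event.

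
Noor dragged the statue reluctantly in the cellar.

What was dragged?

'the statue' marks the patient of the dragging event.

the statue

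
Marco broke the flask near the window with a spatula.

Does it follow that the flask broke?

yes

'Marco broke the flask' is the causative; it entails the inchoative 'the flask broke'.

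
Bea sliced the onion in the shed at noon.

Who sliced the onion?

Bea

'Bea' marks the agent of the slicing event.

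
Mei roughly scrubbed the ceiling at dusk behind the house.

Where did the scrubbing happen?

behind the house

'behind the house' marks the location of the scrubbing event.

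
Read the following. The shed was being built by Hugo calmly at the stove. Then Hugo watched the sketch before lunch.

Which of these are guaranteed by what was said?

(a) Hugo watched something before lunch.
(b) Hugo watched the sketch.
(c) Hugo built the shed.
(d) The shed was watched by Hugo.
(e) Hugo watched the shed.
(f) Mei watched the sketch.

(a), (b)

(a) Entailed — generalizing the patient leaves a sub-description the original still satisfies.
(b) Entailed — this follows by dropping conjuncts from the watching event's description.
(c) Not entailed — 'was building' is progressive on an accomplishment; it does not entail the completed 'built'.
(d) Not entailed — Hugo watched the sketch, not the shed; the shed belongs to the building event.
(e) Not entailed — Hugo watched the sketch, not the shed; the shed belongs to the building event.
(f) Not entailed — the passage has Hugo watching the sketch, not Mei.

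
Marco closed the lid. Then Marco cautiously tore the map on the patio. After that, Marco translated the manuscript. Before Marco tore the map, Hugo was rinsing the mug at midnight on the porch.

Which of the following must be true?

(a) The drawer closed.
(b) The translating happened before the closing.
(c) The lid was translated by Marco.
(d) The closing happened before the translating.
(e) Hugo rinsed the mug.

(d), (e)

(a) Not entailed — the lid is what closed, not the drawer.
(b) Not entailed — the narrative places the closing before the translating, not after.
(c) Not entailed — Marco translated the manuscript, not the lid; the lid belongs to the closing event.
(d) Entailed — the narrative places the closing before the translating.
(e) Entailed — 'rinse' is an activity; 'was rinsing' entails that some rinsing happened, so 'rinsed' holds.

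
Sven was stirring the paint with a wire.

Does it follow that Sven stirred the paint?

'stir' is atelic; if Sven was stirring the paint, then Sven stirred the paint (for some time).

yes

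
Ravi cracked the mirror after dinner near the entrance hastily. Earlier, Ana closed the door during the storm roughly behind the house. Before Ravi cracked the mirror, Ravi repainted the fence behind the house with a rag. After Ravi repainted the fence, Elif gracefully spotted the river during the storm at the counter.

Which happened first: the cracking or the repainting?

The connectives place the repainting before the cracking.

the repainting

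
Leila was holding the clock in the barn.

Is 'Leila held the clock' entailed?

'hold' is atelic; if Leila was holding the clock, then Leila held the clock (for some time).

yes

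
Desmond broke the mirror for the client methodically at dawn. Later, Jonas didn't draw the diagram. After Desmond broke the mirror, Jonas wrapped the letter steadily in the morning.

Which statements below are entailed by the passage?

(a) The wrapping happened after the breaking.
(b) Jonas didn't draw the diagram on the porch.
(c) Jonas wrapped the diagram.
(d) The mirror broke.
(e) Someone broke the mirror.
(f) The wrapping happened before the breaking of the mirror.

(a), (b), (d), (e)

(a) Entailed — the narrative places the breaking before the wrapping.
(b) Entailed — under negation, adding a further restriction is entailed: if no such drawing event occurred, none occurred on the porch either.
(c) Not entailed — Jonas wrapped the letter, not the diagram; the diagram belongs to the drawing event.
(d) Entailed — 'Desmond broke the mirror' is causative; it entails the inchoative 'the mirror broke'.
(e) Entailed — this follows by dropping conjuncts from the breaking event's description.
(f) Not entailed — the narrative places the breaking before the wrapping, not after.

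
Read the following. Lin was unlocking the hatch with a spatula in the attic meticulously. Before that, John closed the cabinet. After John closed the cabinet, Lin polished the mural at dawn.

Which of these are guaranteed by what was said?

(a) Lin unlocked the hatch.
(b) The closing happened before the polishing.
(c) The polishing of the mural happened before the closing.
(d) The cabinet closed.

(a) Not entailed — 'was unlocking' is progressive on an accomplishment; it does not entail the completed 'unlocked'.
(b) Entailed — the narrative places the closing before the polishing.
(c) Not entailed — the narrative places the closing before the polishing, not after.
(d) Entailed — 'John closed the cabinet' is causative; it entails the inchoative 'the cabinet closed'.

(b), (d)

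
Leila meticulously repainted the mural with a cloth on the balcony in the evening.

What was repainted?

'the mural' marks the patient of the repainting event.

the mural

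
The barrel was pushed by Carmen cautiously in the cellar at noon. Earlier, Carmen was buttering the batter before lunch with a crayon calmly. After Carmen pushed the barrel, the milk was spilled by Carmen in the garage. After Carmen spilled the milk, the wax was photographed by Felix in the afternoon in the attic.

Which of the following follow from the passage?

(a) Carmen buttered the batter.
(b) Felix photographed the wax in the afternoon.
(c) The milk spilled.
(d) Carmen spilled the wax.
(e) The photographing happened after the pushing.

(b), (c), (e)

(a) Not entailed — 'was buttering' is progressive on an accomplishment; it does not entail the completed 'buttered'.
(b) Entailed — this follows by dropping conjuncts from the photographing event's description.
(c) Entailed — 'Carmen spilled the milk' is causative; it entails the inchoative 'the milk spilled'.
(d) Not entailed — Carmen spilled the milk, not the wax; the wax belongs to the photographing event.
(e) Entailed — the narrative places the pushing before the photographing.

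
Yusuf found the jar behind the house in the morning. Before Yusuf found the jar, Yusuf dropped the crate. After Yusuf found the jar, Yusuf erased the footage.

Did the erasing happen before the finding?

The narrative orders the finding before the erasing.

no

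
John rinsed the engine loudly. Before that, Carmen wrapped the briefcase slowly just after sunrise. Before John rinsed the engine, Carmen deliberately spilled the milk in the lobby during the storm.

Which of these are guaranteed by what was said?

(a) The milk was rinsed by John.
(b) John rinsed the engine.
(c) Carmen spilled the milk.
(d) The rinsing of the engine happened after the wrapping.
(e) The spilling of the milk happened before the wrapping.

(a) Not entailed — John rinsed the engine, not the milk; the milk belongs to the spilling event.
(b) Entailed — the original entails any weakening of itself; this just drops 'loudly'.
(c) Entailed — the original entails any weakening of itself; this just drops 'during the storm', 'in the lobby', 'deliberately'.
(d) Entailed — the narrative places the wrapping before the rinsing.
(e) Not entailed — the narrative doesn't order the spilling relative to the wrapping.

(b), (c), (d)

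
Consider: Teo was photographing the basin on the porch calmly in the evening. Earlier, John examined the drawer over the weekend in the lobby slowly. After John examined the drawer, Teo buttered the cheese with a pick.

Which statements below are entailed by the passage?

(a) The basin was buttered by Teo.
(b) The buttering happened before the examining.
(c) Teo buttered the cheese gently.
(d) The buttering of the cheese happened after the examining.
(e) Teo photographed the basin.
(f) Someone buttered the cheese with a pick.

(a) Not entailed — Teo buttered the cheese, not the basin; the basin belongs to the photographing event.
(b) Not entailed — the narrative places the examining before the buttering, not after.
(c) Not entailed — 'gently' adds information not in the original event.
(d) Entailed — the narrative places the examining before the buttering.
(e) Not entailed — 'was photographing' is progressive on an accomplishment; it does not entail the completed 'photographed'.
(f) Entailed — generalizing the agent leaves a sub-description the original still satisfies.

(d), (f)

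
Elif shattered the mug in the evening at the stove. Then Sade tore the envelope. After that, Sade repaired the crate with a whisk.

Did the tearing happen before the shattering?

The narrative orders the shattering before the tearing.

no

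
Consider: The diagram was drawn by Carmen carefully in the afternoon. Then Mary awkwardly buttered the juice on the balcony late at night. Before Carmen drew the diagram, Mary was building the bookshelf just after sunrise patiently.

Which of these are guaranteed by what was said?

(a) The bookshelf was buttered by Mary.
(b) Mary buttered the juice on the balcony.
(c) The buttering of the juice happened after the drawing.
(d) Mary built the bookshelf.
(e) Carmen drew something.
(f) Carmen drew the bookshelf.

(a) Not entailed — Mary buttered the juice, not the bookshelf; the bookshelf belongs to the building event.
(b) Entailed — the original entails any weakening of itself; this just drops 'awkwardly', 'late at night'.
(c) Entailed — the narrative places the drawing before the buttering.
(d) Not entailed — 'was building' is progressive on an accomplishment; it does not entail the completed 'built'.
(e) Entailed — this follows by dropping conjuncts from the drawing event's description.
(f) Not entailed — Carmen drew the diagram, not the bookshelf; the bookshelf belongs to the building event.

(b), (c), (e)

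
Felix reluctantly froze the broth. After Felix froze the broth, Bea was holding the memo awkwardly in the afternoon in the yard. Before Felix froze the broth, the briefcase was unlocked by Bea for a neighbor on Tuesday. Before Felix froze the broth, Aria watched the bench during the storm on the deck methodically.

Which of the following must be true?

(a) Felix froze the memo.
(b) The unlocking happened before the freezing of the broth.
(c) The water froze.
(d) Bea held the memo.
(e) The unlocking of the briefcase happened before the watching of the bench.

(a) Not entailed — Felix froze the broth, not the memo; the memo belongs to the holding event.
(b) Entailed — the narrative places the unlocking before the freezing.
(c) Not entailed — the broth is what froze, not the water.
(d) Entailed — 'hold' is an activity; 'was holding' entails that some holding happened, so 'held' holds.
(e) Not entailed — the narrative doesn't order the unlocking relative to the watching.

(b), (d)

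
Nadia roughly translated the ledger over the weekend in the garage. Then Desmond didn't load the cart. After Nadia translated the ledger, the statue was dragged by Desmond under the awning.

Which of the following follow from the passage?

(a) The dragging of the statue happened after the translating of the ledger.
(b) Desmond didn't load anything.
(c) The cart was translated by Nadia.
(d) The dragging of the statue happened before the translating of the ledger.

(a)

(a) Entailed — the narrative places the translating before the dragging.
(b) Not entailed — the original only denies this specific event; Desmond may have loaded something else.
(c) Not entailed — Nadia translated the ledger, not the cart; the cart belongs to the loading event.
(d) Not entailed — the narrative places the translating before the dragging, not after.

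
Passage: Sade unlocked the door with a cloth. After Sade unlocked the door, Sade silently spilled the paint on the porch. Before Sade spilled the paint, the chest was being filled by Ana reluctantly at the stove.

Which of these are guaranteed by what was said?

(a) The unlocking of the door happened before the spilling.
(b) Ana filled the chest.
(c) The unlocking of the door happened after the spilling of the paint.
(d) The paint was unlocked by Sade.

(a) Entailed — the narrative places the unlocking before the spilling.
(b) Not entailed — 'was filling' is progressive on an accomplishment; it does not entail the completed 'filled'.
(c) Not entailed — the narrative places the unlocking before the spilling, not after.
(d) Not entailed — Sade unlocked the door, not the paint; the paint belongs to the spilling event.

(a)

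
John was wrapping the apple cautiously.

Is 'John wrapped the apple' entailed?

'was wrapping' is progressive; for an accomplishment like 'wrap the apple', it doesn't entail completion.

no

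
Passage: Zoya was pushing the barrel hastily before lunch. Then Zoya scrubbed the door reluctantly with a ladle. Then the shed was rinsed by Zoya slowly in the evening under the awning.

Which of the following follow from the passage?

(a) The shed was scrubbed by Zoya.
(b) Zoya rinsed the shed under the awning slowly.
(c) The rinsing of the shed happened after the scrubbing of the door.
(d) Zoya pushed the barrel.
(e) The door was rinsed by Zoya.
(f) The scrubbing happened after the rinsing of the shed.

(a) Not entailed — Zoya scrubbed the door, not the shed; the shed belongs to the rinsing event.
(b) Entailed — dropping 'in the evening' leaves a sub-description the original still satisfies.
(c) Entailed — the narrative places the scrubbing before the rinsing.
(d) Entailed — 'push' is an activity; 'was pushing' entails that some pushing happened, so 'pushed' holds.
(e) Not entailed — Zoya rinsed the shed, not the door; the door belongs to the scrubbing event.
(f) Not entailed — the narrative places the scrubbing before the rinsing, not after.

(b), (c), (d)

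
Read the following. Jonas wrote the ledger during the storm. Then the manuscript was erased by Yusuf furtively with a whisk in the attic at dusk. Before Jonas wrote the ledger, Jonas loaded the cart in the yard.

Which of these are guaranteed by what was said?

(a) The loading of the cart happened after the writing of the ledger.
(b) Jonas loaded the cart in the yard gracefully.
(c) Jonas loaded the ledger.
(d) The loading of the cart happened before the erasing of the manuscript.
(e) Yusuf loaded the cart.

(d)

(a) Not entailed — the narrative places the loading before the writing, not after.
(b) Not entailed — 'gracefully' adds information not in the original event.
(c) Not entailed — Jonas loaded the cart, not the ledger; the ledger belongs to the writing event.
(d) Entailed — the narrative places the loading before the erasing.
(e) Not entailed — the passage has Jonas loading the cart, not Yusuf.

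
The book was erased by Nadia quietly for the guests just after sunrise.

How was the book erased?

'quietly' marks the manner of the erasing event.

quietly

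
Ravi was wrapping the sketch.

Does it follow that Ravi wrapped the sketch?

no

'was wrapping' is progressive; for an accomplishment like 'wrap the sketch', it doesn't entail completion.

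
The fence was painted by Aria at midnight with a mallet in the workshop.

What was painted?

'the fence' marks the patient of the painting event.

the fence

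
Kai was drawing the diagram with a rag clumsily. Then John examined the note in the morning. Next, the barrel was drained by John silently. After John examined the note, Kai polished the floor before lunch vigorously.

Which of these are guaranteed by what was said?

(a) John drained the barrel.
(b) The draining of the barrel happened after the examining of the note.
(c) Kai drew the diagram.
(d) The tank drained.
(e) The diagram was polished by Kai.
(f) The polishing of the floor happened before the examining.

(a) Entailed — every conjunct here is already in the original draining event.
(b) Entailed — the narrative places the examining before the draining.
(c) Not entailed — 'was drawing' is progressive on an accomplishment; it does not entail the completed 'drew'.
(d) Not entailed — the barrel is what drained, not the tank.
(e) Not entailed — Kai polished the floor, not the diagram; the diagram belongs to the drawing event.
(f) Not entailed — the narrative places the examining before the polishing, not after.

(a), (b)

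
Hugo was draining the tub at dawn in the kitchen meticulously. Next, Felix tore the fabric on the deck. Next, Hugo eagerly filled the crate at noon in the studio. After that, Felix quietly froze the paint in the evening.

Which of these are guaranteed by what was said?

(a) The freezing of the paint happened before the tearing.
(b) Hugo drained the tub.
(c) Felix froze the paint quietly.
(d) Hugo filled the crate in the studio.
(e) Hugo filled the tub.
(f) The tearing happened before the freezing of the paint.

(a) Not entailed — the narrative places the tearing before the freezing, not after.
(b) Not entailed — 'was draining' is progressive on an accomplishment; it does not entail the completed 'drained'.
(c) Entailed — this follows by dropping conjuncts from the freezing event's description.
(d) Entailed — dropping 'at noon', 'eagerly' leaves a sub-description the original still satisfies.
(e) Not entailed — Hugo filled the crate, not the tub; the tub belongs to the draining event.
(f) Entailed — the narrative places the tearing before the freezing.

(c), (d), (f)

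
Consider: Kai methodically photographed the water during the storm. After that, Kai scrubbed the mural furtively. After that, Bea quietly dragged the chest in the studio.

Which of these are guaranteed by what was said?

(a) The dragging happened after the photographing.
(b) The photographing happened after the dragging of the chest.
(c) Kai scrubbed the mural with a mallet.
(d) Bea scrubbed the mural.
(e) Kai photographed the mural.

(a)

(a) Entailed — the narrative places the photographing before the dragging.
(b) Not entailed — the narrative places the photographing before the dragging, not after.
(c) Not entailed — 'with a mallet' adds information not in the original event.
(d) Not entailed — the passage has Kai scrubbing the mural, not Bea.
(e) Not entailed — Kai photographed the water, not the mural; the mural belongs to the scrubbing event.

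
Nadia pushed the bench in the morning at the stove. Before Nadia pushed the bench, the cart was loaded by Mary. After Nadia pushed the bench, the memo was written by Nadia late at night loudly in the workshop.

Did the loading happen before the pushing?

The narrative orders the loading before the pushing.

yes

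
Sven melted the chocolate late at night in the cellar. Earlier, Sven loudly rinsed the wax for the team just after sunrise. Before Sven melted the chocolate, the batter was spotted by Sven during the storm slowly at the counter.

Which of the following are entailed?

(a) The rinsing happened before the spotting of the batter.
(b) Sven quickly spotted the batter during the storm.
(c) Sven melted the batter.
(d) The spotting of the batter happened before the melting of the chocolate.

(a) Not entailed — the narrative doesn't order the rinsing relative to the spotting.
(b) Not entailed — 'quickly' adds a manner not in (and inconsistent with) the original.
(c) Not entailed — Sven melted the chocolate, not the batter; the batter belongs to the spotting event.
(d) Entailed — the narrative places the spotting before the melting.

(d)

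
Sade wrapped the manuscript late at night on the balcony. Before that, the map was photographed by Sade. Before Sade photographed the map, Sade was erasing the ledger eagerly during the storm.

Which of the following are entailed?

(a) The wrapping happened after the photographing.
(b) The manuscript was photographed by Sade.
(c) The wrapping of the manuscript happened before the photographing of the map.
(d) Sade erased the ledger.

(a) Entailed — the narrative places the photographing before the wrapping.
(b) Not entailed — Sade photographed the map, not the manuscript; the manuscript belongs to the wrapping event.
(c) Not entailed — the narrative places the photographing before the wrapping, not after.
(d) Not entailed — 'was erasing' is progressive on an accomplishment; it does not entail the completed 'erased'.

(a)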